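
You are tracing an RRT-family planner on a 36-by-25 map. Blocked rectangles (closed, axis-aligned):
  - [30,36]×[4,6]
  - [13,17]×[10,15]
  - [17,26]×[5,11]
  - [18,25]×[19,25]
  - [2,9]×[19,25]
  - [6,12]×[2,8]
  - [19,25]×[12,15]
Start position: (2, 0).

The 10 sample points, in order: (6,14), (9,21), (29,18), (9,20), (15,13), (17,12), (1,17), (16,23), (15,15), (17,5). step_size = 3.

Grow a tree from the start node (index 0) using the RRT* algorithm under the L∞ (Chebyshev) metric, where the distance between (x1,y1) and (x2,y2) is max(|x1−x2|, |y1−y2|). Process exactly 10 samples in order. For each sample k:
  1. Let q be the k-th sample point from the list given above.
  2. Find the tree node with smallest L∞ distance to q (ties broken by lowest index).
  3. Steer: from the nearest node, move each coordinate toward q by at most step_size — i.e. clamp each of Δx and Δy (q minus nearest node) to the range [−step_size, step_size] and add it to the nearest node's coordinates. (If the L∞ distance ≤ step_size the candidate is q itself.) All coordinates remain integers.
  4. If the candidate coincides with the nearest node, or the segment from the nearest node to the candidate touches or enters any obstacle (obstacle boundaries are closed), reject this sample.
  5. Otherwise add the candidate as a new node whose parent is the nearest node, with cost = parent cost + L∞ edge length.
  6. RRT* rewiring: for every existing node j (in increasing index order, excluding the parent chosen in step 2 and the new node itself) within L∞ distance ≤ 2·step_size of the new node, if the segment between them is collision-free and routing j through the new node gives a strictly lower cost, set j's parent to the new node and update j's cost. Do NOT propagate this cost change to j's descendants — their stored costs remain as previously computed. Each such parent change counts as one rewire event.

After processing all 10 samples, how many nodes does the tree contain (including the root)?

Node count: 6

1. q=(6,14) nearest=0 d=14 new=(5,3) → add node 1 parent=0 cost=3
2. q=(9,21) nearest=1 d=18 new=(8,6) → blocked by [6,12]×[2,8], reject
3. q=(29,18) nearest=1 d=24 new=(8,6) → blocked by [6,12]×[2,8], reject
4. q=(9,20) nearest=1 d=17 new=(8,6) → blocked by [6,12]×[2,8], reject
5. q=(15,13) nearest=1 d=10 new=(8,6) → blocked by [6,12]×[2,8], reject
6. q=(17,12) nearest=1 d=12 new=(8,6) → blocked by [6,12]×[2,8], reject
7. q=(1,17) nearest=1 d=14 new=(2,6) → add node 2 parent=1 cost=6
8. q=(16,23) nearest=2 d=17 new=(5,9) → add node 3 parent=2 cost=9
9. q=(15,15) nearest=3 d=10 new=(8,12) → add node 4 parent=3 cost=12
10. q=(17,5) nearest=4 d=9 new=(11,9) → add node 5 parent=4 cost=15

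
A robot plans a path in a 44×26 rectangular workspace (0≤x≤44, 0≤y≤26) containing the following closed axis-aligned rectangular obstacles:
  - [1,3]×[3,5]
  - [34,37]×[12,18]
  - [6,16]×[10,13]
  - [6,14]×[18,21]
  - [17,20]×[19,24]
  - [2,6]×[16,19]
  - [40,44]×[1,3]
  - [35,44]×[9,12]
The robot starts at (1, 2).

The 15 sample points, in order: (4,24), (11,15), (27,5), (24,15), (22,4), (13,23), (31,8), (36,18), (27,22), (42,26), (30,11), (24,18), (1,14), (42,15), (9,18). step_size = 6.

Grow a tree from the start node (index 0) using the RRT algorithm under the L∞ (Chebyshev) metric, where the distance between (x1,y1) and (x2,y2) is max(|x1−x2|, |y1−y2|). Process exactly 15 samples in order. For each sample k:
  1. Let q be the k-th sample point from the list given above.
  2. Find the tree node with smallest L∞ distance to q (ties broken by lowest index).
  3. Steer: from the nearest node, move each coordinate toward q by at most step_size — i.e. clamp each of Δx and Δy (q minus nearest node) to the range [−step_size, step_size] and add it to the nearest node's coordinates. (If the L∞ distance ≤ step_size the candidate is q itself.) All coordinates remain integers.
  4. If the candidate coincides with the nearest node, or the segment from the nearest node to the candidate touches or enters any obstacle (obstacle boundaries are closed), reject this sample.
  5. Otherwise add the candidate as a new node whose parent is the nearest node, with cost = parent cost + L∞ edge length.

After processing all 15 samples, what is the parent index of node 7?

1. q=(4,24) nearest=0 d=22 new=(4,8) → blocked by [1,3]×[3,5], reject
2. q=(11,15) nearest=0 d=13 new=(7,8) → blocked by [1,3]×[3,5], reject
3. q=(27,5) nearest=0 d=26 new=(7,5) → blocked by [1,3]×[3,5], reject
4. q=(24,15) nearest=0 d=23 new=(7,8) → blocked by [1,3]×[3,5], reject
5. q=(22,4) nearest=0 d=21 new=(7,4) → add node 1 parent=0 cost=6
6. q=(13,23) nearest=1 d=19 new=(13,10) → blocked by [6,16]×[10,13], reject
7. q=(31,8) nearest=1 d=24 new=(13,8) → add node 2 parent=1 cost=12
8. q=(36,18) nearest=2 d=23 new=(19,14) → blocked by [6,16]×[10,13], reject
9. q=(27,22) nearest=2 d=14 new=(19,14) → blocked by [6,16]×[10,13], reject
10. q=(42,26) nearest=2 d=29 new=(19,14) → blocked by [6,16]×[10,13], reject
11. q=(30,11) nearest=2 d=17 new=(19,11) → add node 3 parent=2 cost=18
12. q=(24,18) nearest=3 d=7 new=(24,17) → add node 4 parent=3 cost=24
13. q=(1,14) nearest=1 d=10 new=(1,10) → add node 5 parent=1 cost=12
14. q=(42,15) nearest=4 d=18 new=(30,15) → add node 6 parent=4 cost=30
15. q=(9,18) nearest=5 d=8 new=(7,16) → add node 7 parent=5 cost=18

Parent of node 7: 5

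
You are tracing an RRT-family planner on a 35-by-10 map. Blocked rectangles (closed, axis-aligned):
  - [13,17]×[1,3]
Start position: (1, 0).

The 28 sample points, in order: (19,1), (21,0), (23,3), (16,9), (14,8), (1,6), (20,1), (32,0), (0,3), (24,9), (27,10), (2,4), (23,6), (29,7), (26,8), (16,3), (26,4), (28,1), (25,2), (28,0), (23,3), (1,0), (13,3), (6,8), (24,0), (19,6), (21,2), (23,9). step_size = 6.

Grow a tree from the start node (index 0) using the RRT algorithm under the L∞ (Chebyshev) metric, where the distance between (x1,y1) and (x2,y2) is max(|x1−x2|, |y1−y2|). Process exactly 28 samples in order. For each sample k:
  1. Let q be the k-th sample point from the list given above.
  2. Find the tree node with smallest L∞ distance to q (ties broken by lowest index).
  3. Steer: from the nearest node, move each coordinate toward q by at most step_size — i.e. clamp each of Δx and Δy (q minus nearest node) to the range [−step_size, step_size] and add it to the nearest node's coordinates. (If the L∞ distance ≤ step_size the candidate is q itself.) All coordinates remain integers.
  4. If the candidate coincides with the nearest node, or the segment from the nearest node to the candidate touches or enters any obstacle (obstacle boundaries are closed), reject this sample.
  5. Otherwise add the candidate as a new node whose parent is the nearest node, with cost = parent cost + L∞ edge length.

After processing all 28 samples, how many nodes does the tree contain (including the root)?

Node count: 25

1. q=(19,1) nearest=0 d=18 new=(7,1) → add node 1 parent=0 cost=6
2. q=(21,0) nearest=1 d=14 new=(13,0) → add node 2 parent=1 cost=12
3. q=(23,3) nearest=2 d=10 new=(19,3) → blocked by [13,17]×[1,3], reject
4. q=(16,9) nearest=1 d=9 new=(13,7) → add node 3 parent=1 cost=12
5. q=(14,8) nearest=3 d=1 new=(14,8) → add node 4 parent=3 cost=13
6. q=(1,6) nearest=0 d=6 new=(1,6) → add node 5 parent=0 cost=6
7. q=(20,1) nearest=2 d=7 new=(19,1) → add node 6 parent=2 cost=18
8. q=(32,0) nearest=6 d=13 new=(25,0) → add node 7 parent=6 cost=24
9. q=(0,3) nearest=0 d=3 new=(0,3) → add node 8 parent=0 cost=3
10. q=(24,9) nearest=6 d=8 new=(24,7) → add node 9 parent=6 cost=24
11. q=(27,10) nearest=9 d=3 new=(27,10) → add node 10 parent=9 cost=27
12. q=(2,4) nearest=5 d=2 new=(2,4) → add node 11 parent=5 cost=8
13. q=(23,6) nearest=9 d=1 new=(23,6) → add node 12 parent=9 cost=25
14. q=(29,7) nearest=10 d=3 new=(29,7) → add node 13 parent=10 cost=30
15. q=(26,8) nearest=9 d=2 new=(26,8) → add node 14 parent=9 cost=26
16. q=(16,3) nearest=2 d=3 new=(16,3) → blocked by [13,17]×[1,3], reject
17. q=(26,4) nearest=9 d=3 new=(26,4) → add node 15 parent=9 cost=27
18. q=(28,1) nearest=7 d=3 new=(28,1) → add node 16 parent=7 cost=27
19. q=(25,2) nearest=7 d=2 new=(25,2) → add node 17 parent=7 cost=26
20. q=(28,0) nearest=16 d=1 new=(28,0) → add node 18 parent=16 cost=28
21. q=(23,3) nearest=17 d=2 new=(23,3) → add node 19 parent=17 cost=28
22. q=(1,0) nearest=0 d=0 → coincident, reject
23. q=(13,3) nearest=2 d=3 new=(13,3) → blocked by [13,17]×[1,3], reject
24. q=(6,8) nearest=11 d=4 new=(6,8) → add node 20 parent=11 cost=12
25. q=(24,0) nearest=7 d=1 new=(24,0) → add node 21 parent=7 cost=25
26. q=(19,6) nearest=12 d=4 new=(19,6) → add node 22 parent=12 cost=29
27. q=(21,2) nearest=6 d=2 new=(21,2) → add node 23 parent=6 cost=20
28. q=(23,9) nearest=9 d=2 new=(23,9) → add node 24 parent=9 cost=26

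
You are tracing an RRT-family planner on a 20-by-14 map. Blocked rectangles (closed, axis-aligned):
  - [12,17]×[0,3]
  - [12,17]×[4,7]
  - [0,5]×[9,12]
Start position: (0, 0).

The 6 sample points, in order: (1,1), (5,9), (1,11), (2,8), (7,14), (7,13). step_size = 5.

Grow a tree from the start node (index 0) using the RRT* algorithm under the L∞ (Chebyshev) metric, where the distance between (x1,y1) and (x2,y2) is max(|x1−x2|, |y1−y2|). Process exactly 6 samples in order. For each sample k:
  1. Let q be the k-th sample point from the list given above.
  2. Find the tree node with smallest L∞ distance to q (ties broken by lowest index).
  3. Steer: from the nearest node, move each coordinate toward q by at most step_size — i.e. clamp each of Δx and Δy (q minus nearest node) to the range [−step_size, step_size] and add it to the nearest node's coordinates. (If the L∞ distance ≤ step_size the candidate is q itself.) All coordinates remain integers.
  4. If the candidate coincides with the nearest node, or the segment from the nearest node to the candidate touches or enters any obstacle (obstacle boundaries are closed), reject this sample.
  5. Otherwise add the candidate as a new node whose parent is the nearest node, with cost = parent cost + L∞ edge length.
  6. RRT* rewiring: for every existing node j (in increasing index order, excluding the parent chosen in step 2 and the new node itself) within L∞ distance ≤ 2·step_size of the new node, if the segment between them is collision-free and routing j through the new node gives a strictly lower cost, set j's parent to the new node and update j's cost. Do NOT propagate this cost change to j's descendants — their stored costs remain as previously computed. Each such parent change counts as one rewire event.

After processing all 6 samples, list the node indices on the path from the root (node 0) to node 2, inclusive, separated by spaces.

1. q=(1,1) nearest=0 d=1 new=(1,1) → add node 1 parent=0 cost=1
2. q=(5,9) nearest=1 d=8 new=(5,6) → add node 2 parent=1 cost=6
3. q=(1,11) nearest=2 d=5 new=(1,11) → blocked by [0,5]×[9,12], reject
4. q=(2,8) nearest=2 d=3 new=(2,8) → add node 3 parent=2 cost=9
5. q=(7,14) nearest=3 d=6 new=(7,13) → blocked by [0,5]×[9,12], reject
6. q=(7,13) nearest=3 d=5 new=(7,13) → blocked by [0,5]×[9,12], reject

Path: 0 1 2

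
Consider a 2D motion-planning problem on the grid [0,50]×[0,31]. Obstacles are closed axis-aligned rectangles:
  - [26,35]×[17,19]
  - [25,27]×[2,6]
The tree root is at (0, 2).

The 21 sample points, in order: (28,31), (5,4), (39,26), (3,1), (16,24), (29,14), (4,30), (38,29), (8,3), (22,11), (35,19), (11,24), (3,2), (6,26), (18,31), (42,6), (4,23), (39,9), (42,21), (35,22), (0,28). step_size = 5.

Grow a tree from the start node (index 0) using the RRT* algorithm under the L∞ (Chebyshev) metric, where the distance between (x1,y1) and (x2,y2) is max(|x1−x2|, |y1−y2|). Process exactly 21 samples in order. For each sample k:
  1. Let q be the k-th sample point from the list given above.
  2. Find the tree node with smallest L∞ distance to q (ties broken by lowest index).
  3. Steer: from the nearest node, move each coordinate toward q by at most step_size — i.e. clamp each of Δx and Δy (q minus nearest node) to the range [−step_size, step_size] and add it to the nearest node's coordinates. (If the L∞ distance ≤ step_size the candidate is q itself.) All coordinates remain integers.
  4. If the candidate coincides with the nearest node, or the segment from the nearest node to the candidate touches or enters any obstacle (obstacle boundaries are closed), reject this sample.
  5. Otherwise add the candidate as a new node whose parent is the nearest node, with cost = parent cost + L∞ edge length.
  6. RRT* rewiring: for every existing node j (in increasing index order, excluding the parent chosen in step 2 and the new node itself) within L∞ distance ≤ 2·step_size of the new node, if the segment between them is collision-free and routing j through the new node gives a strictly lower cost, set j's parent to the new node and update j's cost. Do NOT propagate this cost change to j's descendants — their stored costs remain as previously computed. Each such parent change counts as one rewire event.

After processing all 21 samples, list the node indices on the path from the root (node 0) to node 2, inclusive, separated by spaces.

1. q=(28,31) nearest=0 d=29 new=(5,7) → add node 1 parent=0 cost=5
2. q=(5,4) nearest=1 d=3 new=(5,4) → add node 2 parent=1 cost=8
3. q=(39,26) nearest=1 d=34 new=(10,12) → add node 3 parent=1 cost=10
4. q=(3,1) nearest=0 d=3 new=(3,1) → add node 4 parent=0 cost=3; rewire 2→4 (6<8)
5. q=(16,24) nearest=3 d=12 new=(15,17) → add node 5 parent=3 cost=15
6. q=(29,14) nearest=5 d=14 new=(20,14) → add node 6 parent=5 cost=20
7. q=(4,30) nearest=5 d=13 new=(10,22) → add node 7 parent=5 cost=20
8. q=(38,29) nearest=6 d=18 new=(25,19) → add node 8 parent=6 cost=25
9. q=(8,3) nearest=2 d=3 new=(8,3) → add node 9 parent=2 cost=9
10. q=(22,11) nearest=6 d=3 new=(22,11) → add node 10 parent=6 cost=23
11. q=(35,19) nearest=8 d=10 new=(30,19) → blocked by [26,35]×[17,19], reject
12. q=(11,24) nearest=7 d=2 new=(11,24) → add node 11 parent=7 cost=22
13. q=(3,2) nearest=4 d=1 new=(3,2) → add node 12 parent=4 cost=4
14. q=(6,26) nearest=7 d=4 new=(6,26) → add node 13 parent=7 cost=24
15. q=(18,31) nearest=11 d=7 new=(16,29) → add node 14 parent=11 cost=27
16. q=(42,6) nearest=8 d=17 new=(30,14) → blocked by [26,35]×[17,19], reject
17. q=(4,23) nearest=13 d=3 new=(4,23) → add node 15 parent=13 cost=27
18. q=(39,9) nearest=8 d=14 new=(30,14) → blocked by [26,35]×[17,19], reject
19. q=(42,21) nearest=8 d=17 new=(30,21) → add node 16 parent=8 cost=30
20. q=(35,22) nearest=16 d=5 new=(35,22) → add node 17 parent=16 cost=35
21. q=(0,28) nearest=15 d=5 new=(0,28) → add node 18 parent=15 cost=32

Path: 0 4 2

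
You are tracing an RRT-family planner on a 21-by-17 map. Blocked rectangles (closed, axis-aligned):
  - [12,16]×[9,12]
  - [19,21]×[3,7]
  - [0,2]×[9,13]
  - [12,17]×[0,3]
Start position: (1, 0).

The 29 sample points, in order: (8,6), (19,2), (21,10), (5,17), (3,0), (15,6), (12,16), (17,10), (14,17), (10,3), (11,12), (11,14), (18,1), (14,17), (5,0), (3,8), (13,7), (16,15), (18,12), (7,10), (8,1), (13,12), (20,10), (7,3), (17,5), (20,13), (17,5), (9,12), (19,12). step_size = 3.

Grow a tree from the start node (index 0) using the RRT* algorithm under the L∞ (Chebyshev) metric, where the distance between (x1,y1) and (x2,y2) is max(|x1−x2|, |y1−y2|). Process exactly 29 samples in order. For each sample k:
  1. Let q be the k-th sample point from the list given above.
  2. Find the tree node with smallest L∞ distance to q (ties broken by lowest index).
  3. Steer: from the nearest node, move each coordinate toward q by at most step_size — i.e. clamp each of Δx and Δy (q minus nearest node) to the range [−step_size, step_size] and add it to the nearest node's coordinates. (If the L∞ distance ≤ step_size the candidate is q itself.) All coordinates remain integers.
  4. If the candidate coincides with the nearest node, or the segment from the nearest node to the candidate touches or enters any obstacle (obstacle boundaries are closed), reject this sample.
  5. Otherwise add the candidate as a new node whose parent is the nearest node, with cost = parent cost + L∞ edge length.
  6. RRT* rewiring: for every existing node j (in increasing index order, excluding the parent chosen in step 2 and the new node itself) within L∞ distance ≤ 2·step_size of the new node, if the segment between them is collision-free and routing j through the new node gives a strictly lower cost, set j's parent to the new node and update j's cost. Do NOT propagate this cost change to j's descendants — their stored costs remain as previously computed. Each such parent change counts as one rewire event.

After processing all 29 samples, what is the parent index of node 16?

Parent of node 16: 12

1. q=(8,6) nearest=0 d=7 new=(4,3) → add node 1 parent=0 cost=3
2. q=(19,2) nearest=1 d=15 new=(7,2) → add node 2 parent=1 cost=6
3. q=(21,10) nearest=2 d=14 new=(10,5) → add node 3 parent=2 cost=9
4. q=(5,17) nearest=3 d=12 new=(7,8) → add node 4 parent=3 cost=12
5. q=(3,0) nearest=0 d=2 new=(3,0) → add node 5 parent=0 cost=2
6. q=(15,6) nearest=3 d=5 new=(13,6) → add node 6 parent=3 cost=12
7. q=(12,16) nearest=4 d=8 new=(10,11) → add node 7 parent=4 cost=15
8. q=(17,10) nearest=6 d=4 new=(16,9) → blocked by [12,16]×[9,12], reject
9. q=(14,17) nearest=7 d=6 new=(13,14) → add node 8 parent=7 cost=18
10. q=(10,3) nearest=3 d=2 new=(10,3) → add node 9 parent=3 cost=11
11. q=(11,12) nearest=7 d=1 new=(11,12) → add node 10 parent=7 cost=16
12. q=(11,14) nearest=8 d=2 new=(11,14) → add node 11 parent=8 cost=20
13. q=(18,1) nearest=6 d=5 new=(16,3) → blocked by [12,17]×[0,3], reject
14. q=(14,17) nearest=8 d=3 new=(14,17) → add node 12 parent=8 cost=21
15. q=(5,0) nearest=2 d=2 new=(5,0) → add node 13 parent=2 cost=8
16. q=(3,8) nearest=4 d=4 new=(4,8) → add node 14 parent=4 cost=15
17. q=(13,7) nearest=6 d=1 new=(13,7) → add node 15 parent=6 cost=13
18. q=(16,15) nearest=12 d=2 new=(16,15) → add node 16 parent=12 cost=23
19. q=(18,12) nearest=16 d=3 new=(18,12) → add node 17 parent=16 cost=26
20. q=(7,10) nearest=4 d=2 new=(7,10) → add node 18 parent=4 cost=14; rewire 11→18 (18<20)
21. q=(8,1) nearest=2 d=1 new=(8,1) → add node 19 parent=2 cost=7; rewire 9→19 (9<11)
22. q=(13,12) nearest=8 d=2 new=(13,12) → blocked by [12,16]×[9,12], reject
23. q=(20,10) nearest=17 d=2 new=(20,10) → add node 20 parent=17 cost=28
24. q=(7,3) nearest=2 d=1 new=(7,3) → add node 21 parent=2 cost=7; rewire 14→21 (12<15)
25. q=(17,5) nearest=6 d=4 new=(16,5) → add node 22 parent=6 cost=15; rewire 20→22 (20<28)
26. q=(20,13) nearest=17 d=2 new=(20,13) → add node 23 parent=17 cost=28
27. q=(17,5) nearest=22 d=1 new=(17,5) → add node 24 parent=22 cost=16
28. q=(9,12) nearest=7 d=1 new=(9,12) → add node 25 parent=7 cost=16
29. q=(19,12) nearest=17 d=1 new=(19,12) → add node 26 parent=17 cost=27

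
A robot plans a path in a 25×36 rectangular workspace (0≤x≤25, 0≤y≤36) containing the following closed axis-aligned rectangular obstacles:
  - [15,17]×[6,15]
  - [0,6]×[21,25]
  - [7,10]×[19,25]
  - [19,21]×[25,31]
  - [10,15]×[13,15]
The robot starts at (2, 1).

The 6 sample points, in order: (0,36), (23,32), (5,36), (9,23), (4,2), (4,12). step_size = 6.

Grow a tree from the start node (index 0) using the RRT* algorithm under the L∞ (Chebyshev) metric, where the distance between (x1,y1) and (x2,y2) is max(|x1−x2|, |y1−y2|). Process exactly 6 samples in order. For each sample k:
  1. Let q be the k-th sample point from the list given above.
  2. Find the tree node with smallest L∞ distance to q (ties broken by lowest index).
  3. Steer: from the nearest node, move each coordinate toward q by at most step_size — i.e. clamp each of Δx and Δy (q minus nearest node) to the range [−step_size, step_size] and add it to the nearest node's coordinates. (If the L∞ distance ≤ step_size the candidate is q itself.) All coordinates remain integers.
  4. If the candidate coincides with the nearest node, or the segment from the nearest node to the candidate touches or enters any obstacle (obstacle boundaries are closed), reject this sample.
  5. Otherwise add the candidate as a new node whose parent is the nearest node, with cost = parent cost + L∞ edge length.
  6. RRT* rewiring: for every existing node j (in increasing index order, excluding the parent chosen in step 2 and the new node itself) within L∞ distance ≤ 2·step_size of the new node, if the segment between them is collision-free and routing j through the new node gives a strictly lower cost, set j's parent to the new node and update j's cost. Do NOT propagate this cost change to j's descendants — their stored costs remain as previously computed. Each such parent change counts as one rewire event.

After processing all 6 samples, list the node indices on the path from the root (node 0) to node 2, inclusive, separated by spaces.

1. q=(0,36) nearest=0 d=35 new=(0,7) → add node 1 parent=0 cost=6
2. q=(23,32) nearest=1 d=25 new=(6,13) → add node 2 parent=1 cost=12
3. q=(5,36) nearest=2 d=23 new=(5,19) → add node 3 parent=2 cost=18
4. q=(9,23) nearest=3 d=4 new=(9,23) → blocked by [7,10]×[19,25], reject
5. q=(4,2) nearest=0 d=2 new=(4,2) → add node 4 parent=0 cost=2
6. q=(4,12) nearest=2 d=2 new=(4,12) → add node 5 parent=2 cost=14

Path: 0 1 2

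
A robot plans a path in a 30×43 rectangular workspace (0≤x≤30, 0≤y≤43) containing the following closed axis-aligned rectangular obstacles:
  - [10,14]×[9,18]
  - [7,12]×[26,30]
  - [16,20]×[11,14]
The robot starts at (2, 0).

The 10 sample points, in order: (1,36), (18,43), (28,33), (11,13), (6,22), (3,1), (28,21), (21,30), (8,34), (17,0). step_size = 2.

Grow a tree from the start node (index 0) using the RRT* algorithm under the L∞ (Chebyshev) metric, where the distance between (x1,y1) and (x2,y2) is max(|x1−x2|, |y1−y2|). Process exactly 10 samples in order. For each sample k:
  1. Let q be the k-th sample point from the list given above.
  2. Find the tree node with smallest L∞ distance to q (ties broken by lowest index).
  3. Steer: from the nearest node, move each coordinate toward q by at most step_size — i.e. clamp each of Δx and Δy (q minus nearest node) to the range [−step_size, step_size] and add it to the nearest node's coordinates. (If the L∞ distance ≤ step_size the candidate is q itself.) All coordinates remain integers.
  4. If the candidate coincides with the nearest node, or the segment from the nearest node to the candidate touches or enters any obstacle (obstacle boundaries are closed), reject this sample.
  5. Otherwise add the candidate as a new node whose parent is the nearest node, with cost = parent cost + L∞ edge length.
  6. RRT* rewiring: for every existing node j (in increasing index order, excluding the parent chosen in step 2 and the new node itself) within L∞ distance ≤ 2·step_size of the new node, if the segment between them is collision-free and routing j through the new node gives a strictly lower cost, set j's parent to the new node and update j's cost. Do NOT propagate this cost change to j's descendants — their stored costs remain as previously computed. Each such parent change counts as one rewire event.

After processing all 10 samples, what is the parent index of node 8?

Parent of node 8: 5

1. q=(1,36) nearest=0 d=36 new=(1,2) → add node 1 parent=0 cost=2
2. q=(18,43) nearest=1 d=41 new=(3,4) → add node 2 parent=1 cost=4
3. q=(28,33) nearest=2 d=29 new=(5,6) → add node 3 parent=2 cost=6
4. q=(11,13) nearest=3 d=7 new=(7,8) → add node 4 parent=3 cost=8
5. q=(6,22) nearest=4 d=14 new=(6,10) → add node 5 parent=4 cost=10
6. q=(3,1) nearest=0 d=1 new=(3,1) → add node 6 parent=0 cost=1
7. q=(28,21) nearest=4 d=21 new=(9,10) → add node 7 parent=4 cost=10
8. q=(21,30) nearest=5 d=20 new=(8,12) → add node 8 parent=5 cost=12
9. q=(8,34) nearest=8 d=22 new=(8,14) → add node 9 parent=8 cost=14
10. q=(17,0) nearest=4 d=10 new=(9,6) → add node 10 parent=4 cost=10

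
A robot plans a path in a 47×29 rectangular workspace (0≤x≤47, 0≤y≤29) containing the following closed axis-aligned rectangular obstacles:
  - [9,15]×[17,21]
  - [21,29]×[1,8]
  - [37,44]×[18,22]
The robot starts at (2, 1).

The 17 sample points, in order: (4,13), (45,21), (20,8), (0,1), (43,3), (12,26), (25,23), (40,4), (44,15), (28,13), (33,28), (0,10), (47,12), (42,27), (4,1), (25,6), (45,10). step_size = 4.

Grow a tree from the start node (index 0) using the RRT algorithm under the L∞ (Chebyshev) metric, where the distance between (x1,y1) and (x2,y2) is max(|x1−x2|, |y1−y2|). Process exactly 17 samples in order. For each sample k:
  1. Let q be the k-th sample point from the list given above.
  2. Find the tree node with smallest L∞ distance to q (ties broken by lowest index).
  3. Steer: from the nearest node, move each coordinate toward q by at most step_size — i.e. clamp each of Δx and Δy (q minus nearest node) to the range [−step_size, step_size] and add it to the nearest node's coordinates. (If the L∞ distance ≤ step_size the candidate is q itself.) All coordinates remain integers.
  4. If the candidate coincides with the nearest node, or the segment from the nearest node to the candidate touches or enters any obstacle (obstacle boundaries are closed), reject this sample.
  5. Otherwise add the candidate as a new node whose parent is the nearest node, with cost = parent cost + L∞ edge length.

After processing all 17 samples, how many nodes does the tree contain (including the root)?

Node count: 14

1. q=(4,13) nearest=0 d=12 new=(4,5) → add node 1 parent=0 cost=4
2. q=(45,21) nearest=1 d=41 new=(8,9) → add node 2 parent=1 cost=8
3. q=(20,8) nearest=2 d=12 new=(12,8) → add node 3 parent=2 cost=12
4. q=(0,1) nearest=0 d=2 new=(0,1) → add node 4 parent=0 cost=2
5. q=(43,3) nearest=3 d=31 new=(16,4) → add node 5 parent=3 cost=16
6. q=(12,26) nearest=2 d=17 new=(12,13) → add node 6 parent=2 cost=12
7. q=(25,23) nearest=6 d=13 new=(16,17) → add node 7 parent=6 cost=16
8. q=(40,4) nearest=5 d=24 new=(20,4) → add node 8 parent=5 cost=20
9. q=(44,15) nearest=8 d=24 new=(24,8) → blocked by [21,29]×[1,8], reject
10. q=(28,13) nearest=8 d=9 new=(24,8) → blocked by [21,29]×[1,8], reject
11. q=(33,28) nearest=7 d=17 new=(20,21) → add node 9 parent=7 cost=20
12. q=(0,10) nearest=1 d=5 new=(0,9) → add node 10 parent=1 cost=8
13. q=(47,12) nearest=8 d=27 new=(24,8) → blocked by [21,29]×[1,8], reject
14. q=(42,27) nearest=9 d=22 new=(24,25) → add node 11 parent=9 cost=24
15. q=(4,1) nearest=0 d=2 new=(4,1) → add node 12 parent=0 cost=2
16. q=(25,6) nearest=8 d=5 new=(24,6) → blocked by [21,29]×[1,8], reject
17. q=(45,10) nearest=11 d=21 new=(28,21) → add node 13 parent=11 cost=28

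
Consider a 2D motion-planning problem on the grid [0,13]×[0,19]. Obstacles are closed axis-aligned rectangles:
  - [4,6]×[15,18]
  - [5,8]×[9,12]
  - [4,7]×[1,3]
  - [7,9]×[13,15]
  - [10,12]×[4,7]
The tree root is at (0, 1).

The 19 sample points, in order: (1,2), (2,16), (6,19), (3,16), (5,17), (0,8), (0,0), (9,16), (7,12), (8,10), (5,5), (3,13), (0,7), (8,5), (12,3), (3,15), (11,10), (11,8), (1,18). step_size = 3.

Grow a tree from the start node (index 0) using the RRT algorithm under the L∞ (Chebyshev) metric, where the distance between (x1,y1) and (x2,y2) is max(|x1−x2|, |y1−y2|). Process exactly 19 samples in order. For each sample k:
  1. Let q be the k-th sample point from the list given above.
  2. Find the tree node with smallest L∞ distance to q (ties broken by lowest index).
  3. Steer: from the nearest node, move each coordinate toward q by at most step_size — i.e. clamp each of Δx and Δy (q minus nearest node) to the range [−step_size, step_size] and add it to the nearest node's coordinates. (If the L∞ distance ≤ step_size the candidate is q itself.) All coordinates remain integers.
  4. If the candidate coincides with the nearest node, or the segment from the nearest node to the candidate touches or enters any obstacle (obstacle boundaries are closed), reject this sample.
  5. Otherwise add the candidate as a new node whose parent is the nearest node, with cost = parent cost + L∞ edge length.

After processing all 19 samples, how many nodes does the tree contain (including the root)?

1. q=(1,2) nearest=0 d=1 new=(1,2) → add node 1 parent=0 cost=1
2. q=(2,16) nearest=1 d=14 new=(2,5) → add node 2 parent=1 cost=4
3. q=(6,19) nearest=2 d=14 new=(5,8) → add node 3 parent=2 cost=7
4. q=(3,16) nearest=3 d=8 new=(3,11) → add node 4 parent=3 cost=10
5. q=(5,17) nearest=4 d=6 new=(5,14) → add node 5 parent=4 cost=13
6. q=(0,8) nearest=2 d=3 new=(0,8) → add node 6 parent=2 cost=7
7. q=(0,0) nearest=0 d=1 new=(0,0) → add node 7 parent=0 cost=1
8. q=(9,16) nearest=5 d=4 new=(8,16) → add node 8 parent=5 cost=16
9. q=(7,12) nearest=5 d=2 new=(7,12) → blocked by [5,8]×[9,12], reject
10. q=(8,10) nearest=3 d=3 new=(8,10) → blocked by [5,8]×[9,12], reject
11. q=(5,5) nearest=2 d=3 new=(5,5) → add node 9 parent=2 cost=7
12. q=(3,13) nearest=4 d=2 new=(3,13) → add node 10 parent=4 cost=12
13. q=(0,7) nearest=6 d=1 new=(0,7) → add node 11 parent=6 cost=8
14. q=(8,5) nearest=3 d=3 new=(8,5) → add node 12 parent=3 cost=10
15. q=(12,3) nearest=12 d=4 new=(11,3) → add node 13 parent=12 cost=13
16. q=(3,15) nearest=5 d=2 new=(3,15) → add node 14 parent=5 cost=15
17. q=(11,10) nearest=12 d=5 new=(11,8) → blocked by [10,12]×[4,7], reject
18. q=(11,8) nearest=12 d=3 new=(11,8) → blocked by [10,12]×[4,7], reject
19. q=(1,18) nearest=14 d=3 new=(1,18) → add node 15 parent=14 cost=18

Node count: 16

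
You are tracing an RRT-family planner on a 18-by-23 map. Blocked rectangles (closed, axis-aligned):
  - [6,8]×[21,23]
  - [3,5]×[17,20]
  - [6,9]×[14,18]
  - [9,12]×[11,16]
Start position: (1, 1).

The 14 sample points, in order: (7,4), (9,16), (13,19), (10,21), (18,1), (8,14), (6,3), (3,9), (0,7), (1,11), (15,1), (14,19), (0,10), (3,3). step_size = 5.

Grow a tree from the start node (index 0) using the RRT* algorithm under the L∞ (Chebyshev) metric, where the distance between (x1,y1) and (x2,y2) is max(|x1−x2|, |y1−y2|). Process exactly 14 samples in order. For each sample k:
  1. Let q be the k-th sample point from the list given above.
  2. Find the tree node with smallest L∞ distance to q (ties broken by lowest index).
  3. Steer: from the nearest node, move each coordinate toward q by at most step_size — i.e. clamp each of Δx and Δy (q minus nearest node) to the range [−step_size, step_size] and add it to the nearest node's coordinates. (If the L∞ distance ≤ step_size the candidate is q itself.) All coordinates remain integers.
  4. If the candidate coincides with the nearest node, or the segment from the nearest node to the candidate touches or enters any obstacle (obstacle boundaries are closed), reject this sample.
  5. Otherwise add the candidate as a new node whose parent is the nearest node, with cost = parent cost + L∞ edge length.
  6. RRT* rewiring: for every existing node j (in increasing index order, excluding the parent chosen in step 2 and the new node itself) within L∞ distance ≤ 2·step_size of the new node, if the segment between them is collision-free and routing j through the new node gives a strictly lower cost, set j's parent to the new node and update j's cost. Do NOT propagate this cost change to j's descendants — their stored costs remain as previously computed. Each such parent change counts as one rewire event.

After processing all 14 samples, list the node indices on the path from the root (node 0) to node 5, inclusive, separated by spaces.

1. q=(7,4) nearest=0 d=6 new=(6,4) → add node 1 parent=0 cost=5
2. q=(9,16) nearest=1 d=12 new=(9,9) → add node 2 parent=1 cost=10
3. q=(13,19) nearest=2 d=10 new=(13,14) → blocked by [9,12]×[11,16], reject
4. q=(10,21) nearest=2 d=12 new=(10,14) → blocked by [9,12]×[11,16], reject
5. q=(18,1) nearest=2 d=9 new=(14,4) → add node 3 parent=2 cost=15
6. q=(8,14) nearest=2 d=5 new=(8,14) → blocked by [6,9]×[14,18], reject
7. q=(6,3) nearest=1 d=1 new=(6,3) → add node 4 parent=1 cost=6; rewire 3→4 (14<15)
8. q=(3,9) nearest=1 d=5 new=(3,9) → add node 5 parent=1 cost=10
9. q=(0,7) nearest=5 d=3 new=(0,7) → add node 6 parent=5 cost=13
10. q=(1,11) nearest=5 d=2 new=(1,11) → add node 7 parent=5 cost=12
11. q=(15,1) nearest=3 d=3 new=(15,1) → add node 8 parent=3 cost=17
12. q=(14,19) nearest=2 d=10 new=(14,14) → blocked by [9,12]×[11,16], reject
13. q=(0,10) nearest=7 d=1 new=(0,10) → add node 9 parent=7 cost=13
14. q=(3,3) nearest=0 d=2 new=(3,3) → add node 10 parent=0 cost=2; rewire 2→10 (8<10); rewire 4→10 (5<6); rewire 5→10 (8<10); rewire 6→10 (6<13); rewire 7→10 (10<12); rewire 9→10 (9<13)

Path: 0 10 5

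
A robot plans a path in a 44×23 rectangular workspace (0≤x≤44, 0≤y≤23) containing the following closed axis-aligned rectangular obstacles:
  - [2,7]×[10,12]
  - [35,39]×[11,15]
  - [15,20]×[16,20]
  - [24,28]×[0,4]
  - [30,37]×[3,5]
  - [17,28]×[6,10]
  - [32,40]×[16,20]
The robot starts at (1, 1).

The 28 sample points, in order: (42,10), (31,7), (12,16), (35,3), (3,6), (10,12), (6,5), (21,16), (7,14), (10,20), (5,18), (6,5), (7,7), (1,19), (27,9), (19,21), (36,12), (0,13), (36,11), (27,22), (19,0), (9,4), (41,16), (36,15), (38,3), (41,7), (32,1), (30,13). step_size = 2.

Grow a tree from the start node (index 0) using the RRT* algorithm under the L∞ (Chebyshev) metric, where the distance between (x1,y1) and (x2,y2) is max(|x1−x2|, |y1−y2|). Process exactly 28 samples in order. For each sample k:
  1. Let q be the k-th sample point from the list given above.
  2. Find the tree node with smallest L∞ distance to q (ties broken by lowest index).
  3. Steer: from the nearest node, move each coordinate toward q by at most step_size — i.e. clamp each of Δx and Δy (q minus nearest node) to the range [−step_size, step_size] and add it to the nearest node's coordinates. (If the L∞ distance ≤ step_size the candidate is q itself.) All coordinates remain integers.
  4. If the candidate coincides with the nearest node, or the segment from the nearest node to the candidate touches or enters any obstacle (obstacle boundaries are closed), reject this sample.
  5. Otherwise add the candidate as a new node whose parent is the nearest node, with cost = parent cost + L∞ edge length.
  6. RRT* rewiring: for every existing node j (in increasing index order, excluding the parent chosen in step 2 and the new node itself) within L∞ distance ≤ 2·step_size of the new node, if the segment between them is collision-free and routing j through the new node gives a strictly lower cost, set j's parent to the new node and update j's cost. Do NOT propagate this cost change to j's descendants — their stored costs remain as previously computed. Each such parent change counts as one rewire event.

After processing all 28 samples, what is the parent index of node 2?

1. q=(42,10) nearest=0 d=41 new=(3,3) → add node 1 parent=0 cost=2
2. q=(31,7) nearest=1 d=28 new=(5,5) → add node 2 parent=1 cost=4
3. q=(12,16) nearest=2 d=11 new=(7,7) → add node 3 parent=2 cost=6
4. q=(35,3) nearest=3 d=28 new=(9,5) → add node 4 parent=3 cost=8
5. q=(3,6) nearest=2 d=2 new=(3,6) → add node 5 parent=2 cost=6
6. q=(10,12) nearest=3 d=5 new=(9,9) → add node 6 parent=3 cost=8
7. q=(6,5) nearest=2 d=1 new=(6,5) → add node 7 parent=2 cost=5
8. q=(21,16) nearest=4 d=12 new=(11,7) → add node 8 parent=4 cost=10
9. q=(7,14) nearest=6 d=5 new=(7,11) → blocked by [2,7]×[10,12], reject
10. q=(10,20) nearest=6 d=11 new=(10,11) → add node 9 parent=6 cost=10
11. q=(5,18) nearest=9 d=7 new=(8,13) → add node 10 parent=9 cost=12
12. q=(6,5) nearest=7 d=0 → coincident, reject
13. q=(7,7) nearest=3 d=0 → coincident, reject
14. q=(1,19) nearest=10 d=7 new=(6,15) → add node 11 parent=10 cost=14
15. q=(27,9) nearest=8 d=16 new=(13,9) → add node 12 parent=8 cost=12
16. q=(19,21) nearest=9 d=10 new=(12,13) → add node 13 parent=9 cost=12
17. q=(36,12) nearest=12 d=23 new=(15,11) → add node 14 parent=12 cost=14
18. q=(0,13) nearest=11 d=6 new=(4,13) → add node 15 parent=11 cost=16
19. q=(36,11) nearest=14 d=21 new=(17,11) → add node 16 parent=14 cost=16
20. q=(27,22) nearest=16 d=11 new=(19,13) → add node 17 parent=16 cost=18
21. q=(19,0) nearest=8 d=8 new=(13,5) → add node 18 parent=8 cost=12
22. q=(9,4) nearest=4 d=1 new=(9,4) → add node 19 parent=4 cost=9
23. q=(41,16) nearest=17 d=22 new=(21,15) → add node 20 parent=17 cost=20
24. q=(36,15) nearest=20 d=15 new=(23,15) → add node 21 parent=20 cost=22
25. q=(38,3) nearest=21 d=15 new=(25,13) → add node 22 parent=21 cost=24
26. q=(41,7) nearest=22 d=16 new=(27,11) → add node 23 parent=22 cost=26
27. q=(32,1) nearest=23 d=10 new=(29,9) → blocked by [17,28]×[6,10], reject
28. q=(30,13) nearest=23 d=3 new=(29,13) → add node 24 parent=23 cost=28

Parent of node 2: 1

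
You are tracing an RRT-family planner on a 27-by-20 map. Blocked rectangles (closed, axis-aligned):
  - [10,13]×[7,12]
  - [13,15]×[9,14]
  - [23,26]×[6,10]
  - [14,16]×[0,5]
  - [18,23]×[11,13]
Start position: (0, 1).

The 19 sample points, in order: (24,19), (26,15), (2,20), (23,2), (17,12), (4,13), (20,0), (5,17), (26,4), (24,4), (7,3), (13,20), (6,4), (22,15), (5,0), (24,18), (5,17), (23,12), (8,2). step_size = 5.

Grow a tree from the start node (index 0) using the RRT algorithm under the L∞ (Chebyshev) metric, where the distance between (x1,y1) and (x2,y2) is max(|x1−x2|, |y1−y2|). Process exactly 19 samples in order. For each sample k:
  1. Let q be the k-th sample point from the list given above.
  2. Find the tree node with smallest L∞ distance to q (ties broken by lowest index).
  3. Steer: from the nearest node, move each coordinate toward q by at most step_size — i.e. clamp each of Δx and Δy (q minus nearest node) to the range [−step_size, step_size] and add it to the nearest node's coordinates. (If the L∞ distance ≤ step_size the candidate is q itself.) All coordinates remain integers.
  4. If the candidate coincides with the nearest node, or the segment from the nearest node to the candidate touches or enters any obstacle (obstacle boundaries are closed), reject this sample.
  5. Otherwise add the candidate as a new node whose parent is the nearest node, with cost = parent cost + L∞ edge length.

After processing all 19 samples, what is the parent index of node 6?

1. q=(24,19) nearest=0 d=24 new=(5,6) → add node 1 parent=0 cost=5
2. q=(26,15) nearest=1 d=21 new=(10,11) → blocked by [10,13]×[7,12], reject
3. q=(2,20) nearest=1 d=14 new=(2,11) → add node 2 parent=1 cost=10
4. q=(23,2) nearest=1 d=18 new=(10,2) → add node 3 parent=1 cost=10
5. q=(17,12) nearest=3 d=10 new=(15,7) → add node 4 parent=3 cost=15
6. q=(4,13) nearest=2 d=2 new=(4,13) → add node 5 parent=2 cost=12
7. q=(20,0) nearest=4 d=7 new=(20,2) → add node 6 parent=4 cost=20
8. q=(5,17) nearest=5 d=4 new=(5,17) → add node 7 parent=5 cost=16
9. q=(26,4) nearest=6 d=6 new=(25,4) → add node 8 parent=6 cost=25
10. q=(24,4) nearest=8 d=1 new=(24,4) → add node 9 parent=8 cost=26
11. q=(7,3) nearest=1 d=3 new=(7,3) → add node 10 parent=1 cost=8
12. q=(13,20) nearest=7 d=8 new=(10,20) → add node 11 parent=7 cost=21
13. q=(6,4) nearest=10 d=1 new=(6,4) → add node 12 parent=10 cost=9
14. q=(22,15) nearest=4 d=8 new=(20,12) → blocked by [18,23]×[11,13], reject
15. q=(5,0) nearest=10 d=3 new=(5,0) → add node 13 parent=10 cost=11
16. q=(24,18) nearest=4 d=11 new=(20,12) → blocked by [18,23]×[11,13], reject
17. q=(5,17) nearest=7 d=0 → coincident, reject
18. q=(23,12) nearest=4 d=8 new=(20,12) → blocked by [18,23]×[11,13], reject
19. q=(8,2) nearest=10 d=1 new=(8,2) → add node 14 parent=10 cost=9

Parent of node 6: 4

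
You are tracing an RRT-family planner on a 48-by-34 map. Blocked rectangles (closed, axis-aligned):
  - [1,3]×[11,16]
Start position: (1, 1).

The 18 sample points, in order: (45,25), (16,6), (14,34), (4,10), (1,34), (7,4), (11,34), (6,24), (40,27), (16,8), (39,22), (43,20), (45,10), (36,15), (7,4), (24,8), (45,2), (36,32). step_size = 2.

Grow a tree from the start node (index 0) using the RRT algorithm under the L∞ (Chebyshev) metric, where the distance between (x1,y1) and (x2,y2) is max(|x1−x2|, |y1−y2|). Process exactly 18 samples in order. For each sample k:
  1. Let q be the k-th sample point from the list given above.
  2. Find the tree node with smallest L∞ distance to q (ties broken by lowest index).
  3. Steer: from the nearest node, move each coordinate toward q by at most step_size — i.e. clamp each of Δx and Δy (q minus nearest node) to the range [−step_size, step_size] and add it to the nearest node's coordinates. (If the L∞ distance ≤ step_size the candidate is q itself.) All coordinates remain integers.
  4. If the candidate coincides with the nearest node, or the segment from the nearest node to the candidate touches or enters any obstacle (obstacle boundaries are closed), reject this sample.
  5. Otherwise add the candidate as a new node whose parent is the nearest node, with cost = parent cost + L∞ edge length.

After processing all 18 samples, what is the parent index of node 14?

1. q=(45,25) nearest=0 d=44 new=(3,3) → add node 1 parent=0 cost=2
2. q=(16,6) nearest=1 d=13 new=(5,5) → add node 2 parent=1 cost=4
3. q=(14,34) nearest=2 d=29 new=(7,7) → add node 3 parent=2 cost=6
4. q=(4,10) nearest=3 d=3 new=(5,9) → add node 4 parent=3 cost=8
5. q=(1,34) nearest=4 d=25 new=(3,11) → blocked by [1,3]×[11,16], reject
6. q=(7,4) nearest=2 d=2 new=(7,4) → add node 5 parent=2 cost=6
7. q=(11,34) nearest=4 d=25 new=(7,11) → add node 6 parent=4 cost=10
8. q=(6,24) nearest=6 d=13 new=(6,13) → add node 7 parent=6 cost=12
9. q=(40,27) nearest=3 d=33 new=(9,9) → add node 8 parent=3 cost=8
10. q=(16,8) nearest=8 d=7 new=(11,8) → add node 9 parent=8 cost=10
11. q=(39,22) nearest=9 d=28 new=(13,10) → add node 10 parent=9 cost=12
12. q=(43,20) nearest=10 d=30 new=(15,12) → add node 11 parent=10 cost=14
13. q=(45,10) nearest=11 d=30 new=(17,10) → add node 12 parent=11 cost=16
14. q=(36,15) nearest=12 d=19 new=(19,12) → add node 13 parent=12 cost=18
15. q=(7,4) nearest=5 d=0 → coincident, reject
16. q=(24,8) nearest=13 d=5 new=(21,10) → add node 14 parent=13 cost=20
17. q=(45,2) nearest=14 d=24 new=(23,8) → add node 15 parent=14 cost=22
18. q=(36,32) nearest=13 d=20 new=(21,14) → add node 16 parent=13 cost=20

Parent of node 14: 13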